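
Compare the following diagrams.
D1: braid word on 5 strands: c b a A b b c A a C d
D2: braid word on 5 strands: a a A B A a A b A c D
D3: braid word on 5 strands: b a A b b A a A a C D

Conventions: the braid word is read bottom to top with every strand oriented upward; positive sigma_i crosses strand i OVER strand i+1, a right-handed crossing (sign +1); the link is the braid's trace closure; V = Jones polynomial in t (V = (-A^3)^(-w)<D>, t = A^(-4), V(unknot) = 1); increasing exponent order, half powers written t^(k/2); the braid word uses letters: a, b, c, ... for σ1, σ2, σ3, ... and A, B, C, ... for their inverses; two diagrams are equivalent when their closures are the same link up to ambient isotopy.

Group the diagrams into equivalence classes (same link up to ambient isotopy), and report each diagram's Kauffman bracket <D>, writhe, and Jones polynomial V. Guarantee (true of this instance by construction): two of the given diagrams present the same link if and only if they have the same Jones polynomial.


grouping into links: {D1, D3} | {D2}
V(D1) = -t^(1/2) - t^(3/2) - t^(5/2) + t^(9/2)  (w +5, c 11, <D> = -A^-3 + A^5 + A^9 + A^13)
V(D2) = -t^(-1/2) - t^(1/2)  (w -1, c 11, <D> = A^-5 + A^-1)
V(D3) = -t^(1/2) - t^(3/2) - t^(5/2) + t^(9/2)  (w +1, c 11, <D> = -A^-15 + A^-7 + A^-3 + A)
key observation: 2 classes among 3 diagrams; unequal V(t) rules out equality


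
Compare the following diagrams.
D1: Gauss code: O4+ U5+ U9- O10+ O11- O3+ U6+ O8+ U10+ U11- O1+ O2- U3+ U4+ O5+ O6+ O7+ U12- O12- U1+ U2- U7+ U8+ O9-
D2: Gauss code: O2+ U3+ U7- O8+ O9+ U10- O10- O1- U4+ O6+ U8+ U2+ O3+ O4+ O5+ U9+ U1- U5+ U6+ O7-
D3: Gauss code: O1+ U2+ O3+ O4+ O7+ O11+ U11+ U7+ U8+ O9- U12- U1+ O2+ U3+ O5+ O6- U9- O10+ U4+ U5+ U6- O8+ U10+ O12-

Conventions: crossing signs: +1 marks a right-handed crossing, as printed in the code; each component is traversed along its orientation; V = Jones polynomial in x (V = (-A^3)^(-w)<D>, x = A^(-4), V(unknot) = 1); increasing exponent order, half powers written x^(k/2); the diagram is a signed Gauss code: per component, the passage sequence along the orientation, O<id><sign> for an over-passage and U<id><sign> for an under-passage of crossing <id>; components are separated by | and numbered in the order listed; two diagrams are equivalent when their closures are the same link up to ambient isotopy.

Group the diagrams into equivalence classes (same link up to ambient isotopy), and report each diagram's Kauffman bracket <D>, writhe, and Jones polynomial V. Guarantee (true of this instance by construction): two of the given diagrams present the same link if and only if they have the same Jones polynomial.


equivalence classes: {D1, D2, D3}
D1 (bracket -A^-12 + A^-8 - A^-4 + 2 - A^4 + A^8; 12 crossings at w = +4): V = x - x^2 + 2x^3 - x^4 + x^5 - x^6
V(D2) = x - x^2 + 2x^3 - x^4 + x^5 - x^6  (w +4, c 10, <D> = -A^-12 + A^-8 - A^-4 + 2 - A^4 + A^8)
V(D3) = x - x^2 + 2x^3 - x^4 + x^5 - x^6  (w +6, c 12, <D> = -A^-6 + A^-2 - A^2 + 2A^6 - A^10 + A^14)
observation: one V(x) for all 3 diagrams — one class (guaranteed)


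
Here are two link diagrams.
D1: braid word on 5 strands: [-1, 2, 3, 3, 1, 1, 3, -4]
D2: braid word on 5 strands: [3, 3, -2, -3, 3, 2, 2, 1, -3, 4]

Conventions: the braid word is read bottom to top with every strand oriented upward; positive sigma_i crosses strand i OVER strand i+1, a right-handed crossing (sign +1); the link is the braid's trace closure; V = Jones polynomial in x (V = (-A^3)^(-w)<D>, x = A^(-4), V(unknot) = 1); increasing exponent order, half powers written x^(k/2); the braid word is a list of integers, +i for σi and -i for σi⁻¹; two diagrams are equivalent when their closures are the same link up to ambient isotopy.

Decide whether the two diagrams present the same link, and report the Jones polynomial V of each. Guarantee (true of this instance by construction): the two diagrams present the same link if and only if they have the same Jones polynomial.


same link: no
V(D1) = x + x^3 - x^4  [8 crossings, <D> = -A^-4 + 1 + A^8, w = +4]
D2 (bracket A^12; 10 crossings at w = +4): V = 1
note: V(x) takes 2 values over 2 diagrams, fixing the grouping


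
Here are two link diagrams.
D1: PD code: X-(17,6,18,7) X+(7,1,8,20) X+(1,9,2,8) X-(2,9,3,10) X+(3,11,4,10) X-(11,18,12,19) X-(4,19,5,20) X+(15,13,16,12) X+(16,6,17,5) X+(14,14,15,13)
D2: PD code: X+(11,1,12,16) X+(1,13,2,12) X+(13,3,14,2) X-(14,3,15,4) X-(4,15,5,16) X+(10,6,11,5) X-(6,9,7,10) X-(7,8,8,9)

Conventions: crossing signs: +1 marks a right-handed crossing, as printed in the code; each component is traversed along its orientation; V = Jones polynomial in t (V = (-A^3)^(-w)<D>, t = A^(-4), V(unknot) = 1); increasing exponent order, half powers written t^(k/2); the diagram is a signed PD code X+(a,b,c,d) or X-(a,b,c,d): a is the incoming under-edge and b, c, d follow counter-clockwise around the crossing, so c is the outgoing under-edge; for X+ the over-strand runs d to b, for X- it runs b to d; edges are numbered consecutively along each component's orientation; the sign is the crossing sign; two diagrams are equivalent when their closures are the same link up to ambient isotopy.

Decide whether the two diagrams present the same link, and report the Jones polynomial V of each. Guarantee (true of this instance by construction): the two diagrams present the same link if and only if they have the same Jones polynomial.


same link: yes
V(D1) = 1  [10 crossings, <D> = A^6, w = +2]
V(D2) = 1  [8 crossings, <D> = 1, w = 0]
insight: from 10 to 8 crossings by R-moves: one link, two diagrams


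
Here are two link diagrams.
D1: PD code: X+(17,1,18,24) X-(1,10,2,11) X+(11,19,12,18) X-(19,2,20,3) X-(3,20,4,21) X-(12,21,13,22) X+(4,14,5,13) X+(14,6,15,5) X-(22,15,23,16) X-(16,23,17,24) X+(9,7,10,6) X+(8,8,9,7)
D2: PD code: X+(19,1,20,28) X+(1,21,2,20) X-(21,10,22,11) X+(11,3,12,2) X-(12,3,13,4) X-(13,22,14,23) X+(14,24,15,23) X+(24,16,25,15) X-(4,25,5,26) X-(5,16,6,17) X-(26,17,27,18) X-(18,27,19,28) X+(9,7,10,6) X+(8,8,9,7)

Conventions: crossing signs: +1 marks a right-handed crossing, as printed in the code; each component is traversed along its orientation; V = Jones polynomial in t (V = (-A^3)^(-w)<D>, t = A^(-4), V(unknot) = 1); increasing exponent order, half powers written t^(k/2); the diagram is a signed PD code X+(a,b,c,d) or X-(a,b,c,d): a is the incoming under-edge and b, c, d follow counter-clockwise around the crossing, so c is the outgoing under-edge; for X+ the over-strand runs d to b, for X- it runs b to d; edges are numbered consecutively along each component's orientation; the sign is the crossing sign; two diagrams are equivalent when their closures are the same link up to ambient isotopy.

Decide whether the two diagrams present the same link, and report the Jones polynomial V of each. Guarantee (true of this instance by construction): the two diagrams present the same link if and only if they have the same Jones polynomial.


equivalent: no
V(D1) = -t^-5 + t^-4 - t^-3 + 2t^-2 - t^-1 + 2 - t  (w 0, c 12, <D> = -A^-4 + 2 - A^4 + 2A^8 - A^12 + A^16 - A^20)
D2 (bracket 1; 14 crossings at w = 0): V = 1
why: 2 classes among 2 diagrams; unequal V(t) rules out equality


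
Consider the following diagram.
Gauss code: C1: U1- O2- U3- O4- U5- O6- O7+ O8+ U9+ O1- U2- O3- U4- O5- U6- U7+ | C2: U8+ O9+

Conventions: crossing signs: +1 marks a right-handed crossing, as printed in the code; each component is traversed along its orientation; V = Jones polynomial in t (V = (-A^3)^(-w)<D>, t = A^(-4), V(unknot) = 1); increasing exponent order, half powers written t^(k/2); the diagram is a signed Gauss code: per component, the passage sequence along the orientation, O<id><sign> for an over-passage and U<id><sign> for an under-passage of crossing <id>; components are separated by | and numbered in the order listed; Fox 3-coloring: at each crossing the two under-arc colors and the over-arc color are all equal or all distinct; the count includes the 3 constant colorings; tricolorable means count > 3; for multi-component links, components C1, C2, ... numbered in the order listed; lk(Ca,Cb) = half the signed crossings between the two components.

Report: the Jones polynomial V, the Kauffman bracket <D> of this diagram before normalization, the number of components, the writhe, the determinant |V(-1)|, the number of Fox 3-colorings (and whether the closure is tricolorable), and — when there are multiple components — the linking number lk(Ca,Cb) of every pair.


V = t^(-13/2) - t^(-11/2) + 2t^(-9/2) - 2t^(-7/2) + t^(-5/2) - 2t^(-3/2) - t^(1/2)
<D> = A^-11 + 2A^-3 - A + 2A^5 - 2A^9 + A^13 - A^17 (w = -3)
2 components over 9 crossings, w = -3
lk(C1,C2): +1
3 Fox colorings among 3^9, |V(-1)| = 10: not tricolorable
why: |V(-1)| = 10: so not tricolorable, since 3 does not divide 10


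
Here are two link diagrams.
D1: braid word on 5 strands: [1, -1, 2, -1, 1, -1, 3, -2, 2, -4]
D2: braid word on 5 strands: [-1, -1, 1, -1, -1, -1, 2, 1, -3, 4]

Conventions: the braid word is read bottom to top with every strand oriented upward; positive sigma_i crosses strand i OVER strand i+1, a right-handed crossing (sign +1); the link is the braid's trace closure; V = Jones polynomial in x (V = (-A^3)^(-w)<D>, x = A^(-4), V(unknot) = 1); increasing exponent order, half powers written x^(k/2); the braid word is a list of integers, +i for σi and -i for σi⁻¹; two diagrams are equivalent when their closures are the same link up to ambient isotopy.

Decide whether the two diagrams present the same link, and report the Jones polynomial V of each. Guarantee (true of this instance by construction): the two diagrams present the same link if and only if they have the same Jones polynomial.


equivalent: no
D1 (bracket 1; 10 crossings at w = 0): V = 1
V(D2) = -x^-4 + x^-3 + x^-1  [10 crossings, <D> = A^-2 + A^6 - A^10, w = -2]
observation: 2 values of V(x) split the 2 diagrams


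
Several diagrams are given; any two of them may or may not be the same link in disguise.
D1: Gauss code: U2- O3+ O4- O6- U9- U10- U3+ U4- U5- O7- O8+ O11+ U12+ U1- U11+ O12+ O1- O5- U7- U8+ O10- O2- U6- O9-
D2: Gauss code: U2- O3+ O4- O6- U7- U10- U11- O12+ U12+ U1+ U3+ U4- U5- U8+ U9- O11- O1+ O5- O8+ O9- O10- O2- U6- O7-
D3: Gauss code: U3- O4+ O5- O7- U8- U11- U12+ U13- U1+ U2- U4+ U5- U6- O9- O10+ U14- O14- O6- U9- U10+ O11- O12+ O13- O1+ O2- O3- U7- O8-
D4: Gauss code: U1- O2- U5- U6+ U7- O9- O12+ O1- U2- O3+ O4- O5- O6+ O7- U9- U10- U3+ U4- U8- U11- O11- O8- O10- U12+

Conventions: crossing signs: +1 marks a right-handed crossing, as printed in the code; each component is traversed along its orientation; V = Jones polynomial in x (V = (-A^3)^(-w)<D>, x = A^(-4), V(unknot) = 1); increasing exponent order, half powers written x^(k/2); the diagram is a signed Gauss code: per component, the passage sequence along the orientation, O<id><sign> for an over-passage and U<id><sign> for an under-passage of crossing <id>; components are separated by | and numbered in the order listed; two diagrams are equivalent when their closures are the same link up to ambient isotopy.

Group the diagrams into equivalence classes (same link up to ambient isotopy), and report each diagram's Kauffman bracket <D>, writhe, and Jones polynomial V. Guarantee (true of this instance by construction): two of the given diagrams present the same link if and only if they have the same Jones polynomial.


equivalence classes: {D1, D2, D3, D4}
D1 (bracket A^-8 + 1 - A^4; 12 crossings at w = -4): V = -x^-4 + x^-3 + x^-1
V(D2) = -x^-4 + x^-3 + x^-1  (w -4, c 12, <D> = A^-8 + 1 - A^4)
V(D3) = -x^-4 + x^-3 + x^-1  [14 crossings, <D> = A^-14 + A^-6 - A^-2, w = -6]
D4 (bracket A^-14 + A^-6 - A^-2; 12 crossings at w = -6): V = -x^-4 + x^-3 + x^-1
observation: all 4 diagrams share one V(x), hence one class


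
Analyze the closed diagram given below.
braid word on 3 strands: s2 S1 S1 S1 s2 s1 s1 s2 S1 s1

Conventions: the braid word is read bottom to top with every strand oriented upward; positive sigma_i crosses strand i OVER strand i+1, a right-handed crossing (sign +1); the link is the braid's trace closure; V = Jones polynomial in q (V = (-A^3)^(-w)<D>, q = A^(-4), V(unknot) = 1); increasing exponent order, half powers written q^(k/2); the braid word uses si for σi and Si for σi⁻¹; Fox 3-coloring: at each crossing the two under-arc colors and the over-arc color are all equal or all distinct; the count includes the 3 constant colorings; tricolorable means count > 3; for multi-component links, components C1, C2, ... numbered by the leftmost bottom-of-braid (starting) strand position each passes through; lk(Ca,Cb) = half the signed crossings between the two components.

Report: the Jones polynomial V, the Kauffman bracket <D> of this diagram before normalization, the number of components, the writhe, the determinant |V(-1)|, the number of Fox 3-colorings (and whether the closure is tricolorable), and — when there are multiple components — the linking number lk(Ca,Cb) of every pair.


V = -q^-1 + 2 - q + 2q^2 - q^3 + q^4 - q^5
<D> = -A^-14 + A^-10 - A^-6 + 2A^-2 - A^2 + 2A^6 - A^10 (w = +2)
1 component over 10 crossings, w = +2
9 Fox colorings among 3^10, |V(-1)| = 9: tricolorable
why: free reduction leaves σ2 σ1⁻¹ σ1⁻¹ σ1⁻¹ σ2 σ1 σ1 σ2 of the original 10 letters


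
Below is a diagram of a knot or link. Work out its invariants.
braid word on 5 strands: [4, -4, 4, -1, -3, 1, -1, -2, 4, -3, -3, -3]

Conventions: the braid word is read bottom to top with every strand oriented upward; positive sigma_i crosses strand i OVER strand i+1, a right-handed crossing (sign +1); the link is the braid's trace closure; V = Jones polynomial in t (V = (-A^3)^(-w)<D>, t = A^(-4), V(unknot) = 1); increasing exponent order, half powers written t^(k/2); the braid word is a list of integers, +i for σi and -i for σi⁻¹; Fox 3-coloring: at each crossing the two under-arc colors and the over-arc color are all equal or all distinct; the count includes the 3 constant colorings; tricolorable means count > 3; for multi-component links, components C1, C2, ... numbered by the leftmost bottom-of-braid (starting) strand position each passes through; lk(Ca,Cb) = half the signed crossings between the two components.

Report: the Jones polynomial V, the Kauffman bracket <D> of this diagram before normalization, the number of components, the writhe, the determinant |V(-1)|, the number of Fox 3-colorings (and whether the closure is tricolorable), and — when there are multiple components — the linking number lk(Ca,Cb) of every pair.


V = t^-5 - 2t^-4 + 2t^-3 - 2t^-2 + 2t^-1 - 1 + t
<D> = A^-16 - A^-12 + 2A^-8 - 2A^-4 + 2 - 2A^4 + A^8 (w = -4)
1 component over 12 crossings, w = -4
3 Fox colorings among 3^12, |V(-1)| = 11: not tricolorable
why: the span of V is 6, forcing >= 6 crossings in any diagram


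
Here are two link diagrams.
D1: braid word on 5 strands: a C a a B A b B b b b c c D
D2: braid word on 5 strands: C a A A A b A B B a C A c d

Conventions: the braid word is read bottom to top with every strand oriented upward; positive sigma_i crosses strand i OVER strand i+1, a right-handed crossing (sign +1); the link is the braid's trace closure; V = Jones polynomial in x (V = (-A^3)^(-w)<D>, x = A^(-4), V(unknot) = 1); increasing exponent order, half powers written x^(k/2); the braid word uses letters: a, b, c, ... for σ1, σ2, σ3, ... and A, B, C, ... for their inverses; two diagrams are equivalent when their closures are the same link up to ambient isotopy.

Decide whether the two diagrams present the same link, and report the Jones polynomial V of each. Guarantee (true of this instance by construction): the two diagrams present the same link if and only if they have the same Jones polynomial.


same link: no
V(D1) = x^2 + x^4 - x^5 + x^6 - x^7  [14 crossings, <D> = -A^-16 + A^-12 - A^-8 + A^-4 + A^4, w = +4]
V(D2) = -x^-6 + x^-5 - x^-4 + 2x^-3 - x^-2 + x^-1  [14 crossings, <D> = A^-8 - A^-4 + 2 - A^4 + A^8 - A^12, w = -4]
insight: comparing 2 Jones polynomials yields 2 groups


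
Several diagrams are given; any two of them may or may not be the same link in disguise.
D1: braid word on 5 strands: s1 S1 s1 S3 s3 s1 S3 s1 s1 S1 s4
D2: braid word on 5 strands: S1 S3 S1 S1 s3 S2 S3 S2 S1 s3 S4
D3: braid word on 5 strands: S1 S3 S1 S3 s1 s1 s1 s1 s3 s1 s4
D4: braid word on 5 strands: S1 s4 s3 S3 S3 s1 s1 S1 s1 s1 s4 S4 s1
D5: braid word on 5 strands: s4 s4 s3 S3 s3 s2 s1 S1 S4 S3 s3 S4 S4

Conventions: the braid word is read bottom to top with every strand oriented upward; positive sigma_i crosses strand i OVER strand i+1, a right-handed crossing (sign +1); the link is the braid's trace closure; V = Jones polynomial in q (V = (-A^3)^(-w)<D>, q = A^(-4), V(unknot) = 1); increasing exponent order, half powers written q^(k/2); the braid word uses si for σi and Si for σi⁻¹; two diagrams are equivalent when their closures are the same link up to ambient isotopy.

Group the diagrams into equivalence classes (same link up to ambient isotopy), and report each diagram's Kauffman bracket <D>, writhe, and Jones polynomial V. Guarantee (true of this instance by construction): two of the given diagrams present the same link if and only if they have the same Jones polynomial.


grouping into links: {D1, D3, D4} | {D2} | {D5}
V(D1) = -q^(1/2) - q^(3/2) - q^(5/2) + q^(9/2)  (w +3, c 11, <D> = -A^-9 + A^-1 + A^3 + A^7)
V(D2) = -q^(-11/2) + q^(-9/2) - q^(-7/2) - q^(-3/2)  [11 crossings, <D> = A^-15 + A^-7 - A^-3 + A, w = -7]
V(D3) = -q^(1/2) - q^(3/2) - q^(5/2) + q^(9/2)  (w +3, c 11, <D> = -A^-9 + A^-1 + A^3 + A^7)
V(D4) = -q^(1/2) - q^(3/2) - q^(5/2) + q^(9/2)  [13 crossings, <D> = -A^-9 + A^-1 + A^3 + A^7, w = +3]
D5 (bracket A + A^5; 13 crossings at w = +1): V = -q^(-1/2) - q^(1/2)
why: V(q) takes 3 values over 5 diagrams, fixing the grouping


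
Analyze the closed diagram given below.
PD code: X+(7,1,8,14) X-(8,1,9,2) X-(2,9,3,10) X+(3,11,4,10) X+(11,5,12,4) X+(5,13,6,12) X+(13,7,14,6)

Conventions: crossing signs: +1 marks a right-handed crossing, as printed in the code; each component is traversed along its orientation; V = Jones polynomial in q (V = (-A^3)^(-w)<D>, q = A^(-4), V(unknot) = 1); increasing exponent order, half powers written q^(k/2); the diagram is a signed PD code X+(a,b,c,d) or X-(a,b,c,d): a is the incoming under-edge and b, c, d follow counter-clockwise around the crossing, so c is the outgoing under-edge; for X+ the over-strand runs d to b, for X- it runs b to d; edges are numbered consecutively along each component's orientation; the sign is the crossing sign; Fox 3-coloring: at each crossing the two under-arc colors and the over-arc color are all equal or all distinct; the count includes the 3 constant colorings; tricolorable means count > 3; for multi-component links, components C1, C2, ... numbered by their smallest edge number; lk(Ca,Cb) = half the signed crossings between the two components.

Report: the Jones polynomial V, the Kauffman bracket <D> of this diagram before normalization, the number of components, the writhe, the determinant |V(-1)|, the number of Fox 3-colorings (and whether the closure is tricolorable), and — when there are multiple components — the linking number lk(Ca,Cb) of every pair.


Jones polynomial: V(q) = q + q^3 - q^4
<D> = A^-7 - A^-3 - A^5; writhe +3
components 1, writhe +3 (7 crossings)
3-colorings: 9 of 3^7, det 3 — tricolorable
note: w = +3 shifts under R1 moves; the (-A^3)^(-3) factor cancels that in V


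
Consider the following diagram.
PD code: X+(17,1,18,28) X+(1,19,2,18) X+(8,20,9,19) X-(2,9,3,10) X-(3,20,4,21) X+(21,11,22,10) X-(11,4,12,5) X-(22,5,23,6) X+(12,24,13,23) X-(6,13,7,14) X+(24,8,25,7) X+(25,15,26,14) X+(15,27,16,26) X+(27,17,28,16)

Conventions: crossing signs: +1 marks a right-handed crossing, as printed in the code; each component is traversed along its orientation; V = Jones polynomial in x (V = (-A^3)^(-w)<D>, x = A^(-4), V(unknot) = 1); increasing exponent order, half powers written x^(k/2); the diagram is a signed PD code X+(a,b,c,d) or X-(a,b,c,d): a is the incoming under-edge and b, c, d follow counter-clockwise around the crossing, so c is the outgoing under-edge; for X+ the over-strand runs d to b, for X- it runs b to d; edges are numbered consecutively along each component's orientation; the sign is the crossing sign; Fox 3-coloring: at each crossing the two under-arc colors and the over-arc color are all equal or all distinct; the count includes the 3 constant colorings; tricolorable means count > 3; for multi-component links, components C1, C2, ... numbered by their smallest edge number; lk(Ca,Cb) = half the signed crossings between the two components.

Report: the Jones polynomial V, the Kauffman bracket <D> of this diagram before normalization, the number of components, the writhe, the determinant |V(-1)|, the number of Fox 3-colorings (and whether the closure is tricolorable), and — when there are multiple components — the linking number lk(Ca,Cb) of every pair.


Jones polynomial: V(x) = -x^-1 + 2 - 3x + 6x^2 - 6x^3 + 7x^4 - 7x^5 + 6x^6 - 4x^7 + 2x^8 - x^9
<D> = -A^-24 + 2A^-20 - 4A^-16 + 6A^-12 - 7A^-8 + 7A^-4 - 6 + 6A^4 - 3A^8 + 2A^12 - A^16; writhe +4
components 1, writhe +4 (14 crossings)
3-colorings: 9 of 3^14, det 45 — tricolorable
note: w = +4 shifts under R1 moves; the (-A^3)^(-4) factor cancels that in V


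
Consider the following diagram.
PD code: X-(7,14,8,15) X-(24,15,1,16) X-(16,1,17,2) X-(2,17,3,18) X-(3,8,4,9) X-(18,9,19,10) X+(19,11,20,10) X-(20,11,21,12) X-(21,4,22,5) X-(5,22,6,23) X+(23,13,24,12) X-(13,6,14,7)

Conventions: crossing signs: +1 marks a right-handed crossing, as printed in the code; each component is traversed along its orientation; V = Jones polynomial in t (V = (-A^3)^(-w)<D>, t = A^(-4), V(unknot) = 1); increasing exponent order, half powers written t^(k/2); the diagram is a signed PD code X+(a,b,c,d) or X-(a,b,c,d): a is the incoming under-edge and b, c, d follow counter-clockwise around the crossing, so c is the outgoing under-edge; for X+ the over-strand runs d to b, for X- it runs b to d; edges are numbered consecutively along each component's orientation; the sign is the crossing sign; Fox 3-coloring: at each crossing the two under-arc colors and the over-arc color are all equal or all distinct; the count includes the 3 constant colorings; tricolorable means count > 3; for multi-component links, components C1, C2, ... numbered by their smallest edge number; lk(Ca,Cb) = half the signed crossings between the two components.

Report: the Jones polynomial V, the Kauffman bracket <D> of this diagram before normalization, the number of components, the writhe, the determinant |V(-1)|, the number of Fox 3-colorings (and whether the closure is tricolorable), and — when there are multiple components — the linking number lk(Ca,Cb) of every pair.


V = t^-11 - 2t^-10 + 2t^-9 - 3t^-8 + 2t^-7 - 2t^-6 + 2t^-5 + t^-3
<D> = A^-12 + 2A^-4 - 2 + 2A^4 - 3A^8 + 2A^12 - 2A^16 + A^20 (w = -8)
1 component over 12 crossings, w = -8
9 Fox colorings among 3^12, |V(-1)| = 15: tricolorable
why: w = -8 shifts under R1 moves; the (-A^3)^(8) factor cancels that in V


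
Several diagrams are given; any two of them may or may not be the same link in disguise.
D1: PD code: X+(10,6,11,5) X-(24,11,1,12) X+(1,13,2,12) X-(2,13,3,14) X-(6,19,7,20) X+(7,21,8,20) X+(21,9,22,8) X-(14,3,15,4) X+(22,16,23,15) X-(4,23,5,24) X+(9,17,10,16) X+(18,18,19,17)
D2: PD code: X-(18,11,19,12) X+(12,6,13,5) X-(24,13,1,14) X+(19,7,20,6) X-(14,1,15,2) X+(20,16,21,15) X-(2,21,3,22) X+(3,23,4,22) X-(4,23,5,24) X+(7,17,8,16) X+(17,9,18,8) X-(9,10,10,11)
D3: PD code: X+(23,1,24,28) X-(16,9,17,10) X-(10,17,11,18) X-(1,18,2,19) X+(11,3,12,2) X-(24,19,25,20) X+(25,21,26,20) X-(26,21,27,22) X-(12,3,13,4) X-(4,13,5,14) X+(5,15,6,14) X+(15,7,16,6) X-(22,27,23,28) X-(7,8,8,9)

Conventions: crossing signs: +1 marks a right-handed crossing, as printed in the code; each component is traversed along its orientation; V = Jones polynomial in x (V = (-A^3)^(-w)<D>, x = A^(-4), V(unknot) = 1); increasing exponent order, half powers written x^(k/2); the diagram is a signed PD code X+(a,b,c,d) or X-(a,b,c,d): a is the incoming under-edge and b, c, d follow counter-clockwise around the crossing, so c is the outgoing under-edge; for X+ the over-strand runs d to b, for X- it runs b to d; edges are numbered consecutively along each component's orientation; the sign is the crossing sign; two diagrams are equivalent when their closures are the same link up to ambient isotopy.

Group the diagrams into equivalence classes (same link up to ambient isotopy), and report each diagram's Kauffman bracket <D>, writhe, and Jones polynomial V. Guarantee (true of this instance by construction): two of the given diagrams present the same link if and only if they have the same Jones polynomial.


grouping into links: {D1, D2} | {D3}
V(D1) = -x^-3 + 2x^-2 - 2x^-1 + 3 - 2x + 2x^2 - x^3  (w +2, c 12, <D> = -A^-6 + 2A^-2 - 2A^2 + 3A^6 - 2A^10 + 2A^14 - A^18)
V(D2) = -x^-3 + 2x^-2 - 2x^-1 + 3 - 2x + 2x^2 - x^3  (w 0, c 12, <D> = -A^-12 + 2A^-8 - 2A^-4 + 3 - 2A^4 + 2A^8 - A^12)
D3 (bracket A^-12; 14 crossings at w = -4): V = 1
why: 2 classes among 3 diagrams; unequal V(x) rules out equality


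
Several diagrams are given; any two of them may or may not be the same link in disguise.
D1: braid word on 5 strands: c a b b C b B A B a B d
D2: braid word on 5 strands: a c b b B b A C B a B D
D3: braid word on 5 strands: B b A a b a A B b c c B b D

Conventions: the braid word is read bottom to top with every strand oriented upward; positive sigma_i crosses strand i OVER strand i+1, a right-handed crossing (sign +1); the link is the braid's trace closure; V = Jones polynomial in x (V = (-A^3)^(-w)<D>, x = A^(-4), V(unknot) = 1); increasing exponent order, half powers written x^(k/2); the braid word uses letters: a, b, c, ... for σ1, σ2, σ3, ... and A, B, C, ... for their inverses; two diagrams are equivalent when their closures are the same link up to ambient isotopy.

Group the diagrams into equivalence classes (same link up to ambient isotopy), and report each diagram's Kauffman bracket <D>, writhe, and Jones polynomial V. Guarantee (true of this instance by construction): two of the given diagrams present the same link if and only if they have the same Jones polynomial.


classes: {D1, D2} | {D3}
V(D1) = x^-2 + 2 + x^2  [12 crossings, <D> = A^-2 + 2A^6 + A^14, w = +2]
V(D2) = x^-2 + 2 + x^2  (w 0, c 12, <D> = A^-8 + 2 + A^8)
V(D3) = 1 + x + x^2 + x^3  [14 crossings, <D> = A^-6 + A^-2 + A^2 + A^6, w = +2]
note: V(x) takes 2 values over 3 diagrams, fixing the grouping


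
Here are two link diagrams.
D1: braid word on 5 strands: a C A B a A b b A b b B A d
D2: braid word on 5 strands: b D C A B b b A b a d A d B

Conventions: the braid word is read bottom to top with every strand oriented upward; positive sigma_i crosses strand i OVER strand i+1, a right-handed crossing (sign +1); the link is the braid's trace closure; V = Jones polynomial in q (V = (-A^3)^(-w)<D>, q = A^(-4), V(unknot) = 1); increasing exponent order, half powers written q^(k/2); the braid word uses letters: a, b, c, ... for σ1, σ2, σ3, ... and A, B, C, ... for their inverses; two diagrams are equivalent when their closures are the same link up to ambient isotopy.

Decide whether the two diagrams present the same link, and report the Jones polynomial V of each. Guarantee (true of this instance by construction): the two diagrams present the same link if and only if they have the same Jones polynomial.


equivalent: yes
V(D1) = q^-2 - q^-1 + 1 - q + q^2  (w 0, c 14, <D> = A^-8 - A^-4 + 1 - A^4 + A^8)
V(D2) = q^-2 - q^-1 + 1 - q + q^2  [14 crossings, <D> = A^-8 - A^-4 + 1 - A^4 + A^8, w = 0]
key observation: from 14 to 14 crossings by R-moves: one link, two diagrams


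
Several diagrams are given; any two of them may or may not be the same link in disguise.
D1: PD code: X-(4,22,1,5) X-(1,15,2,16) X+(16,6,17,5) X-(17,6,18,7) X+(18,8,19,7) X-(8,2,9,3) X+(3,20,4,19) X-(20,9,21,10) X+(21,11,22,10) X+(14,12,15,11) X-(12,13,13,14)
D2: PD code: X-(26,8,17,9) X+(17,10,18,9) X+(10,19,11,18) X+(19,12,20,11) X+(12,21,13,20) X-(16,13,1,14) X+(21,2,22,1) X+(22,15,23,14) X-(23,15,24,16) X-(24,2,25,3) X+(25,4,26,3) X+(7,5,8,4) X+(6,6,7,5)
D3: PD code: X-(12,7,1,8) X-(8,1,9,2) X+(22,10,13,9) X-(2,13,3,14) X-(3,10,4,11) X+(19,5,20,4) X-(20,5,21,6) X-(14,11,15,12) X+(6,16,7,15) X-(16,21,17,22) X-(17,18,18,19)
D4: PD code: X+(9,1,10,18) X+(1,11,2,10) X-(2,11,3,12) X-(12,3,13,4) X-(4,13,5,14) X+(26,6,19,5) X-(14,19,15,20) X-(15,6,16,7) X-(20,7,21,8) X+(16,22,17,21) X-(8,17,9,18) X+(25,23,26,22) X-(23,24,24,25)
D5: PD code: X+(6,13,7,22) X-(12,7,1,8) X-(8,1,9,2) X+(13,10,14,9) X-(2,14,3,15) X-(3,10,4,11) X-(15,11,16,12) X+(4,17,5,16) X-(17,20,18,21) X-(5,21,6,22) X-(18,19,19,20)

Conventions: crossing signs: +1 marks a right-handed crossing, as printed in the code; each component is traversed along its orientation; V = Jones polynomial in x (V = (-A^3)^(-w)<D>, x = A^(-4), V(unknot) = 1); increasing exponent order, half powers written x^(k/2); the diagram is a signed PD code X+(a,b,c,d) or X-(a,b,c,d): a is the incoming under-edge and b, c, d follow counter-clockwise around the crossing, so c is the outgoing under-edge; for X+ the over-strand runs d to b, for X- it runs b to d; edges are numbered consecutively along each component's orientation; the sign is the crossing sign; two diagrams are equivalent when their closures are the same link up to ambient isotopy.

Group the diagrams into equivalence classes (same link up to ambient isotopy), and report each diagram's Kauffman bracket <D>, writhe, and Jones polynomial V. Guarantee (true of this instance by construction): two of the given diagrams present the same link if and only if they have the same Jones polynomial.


classes: {D1} | {D2} | {D3, D4, D5}
V(D1) = -x^(-5/2) - x^(-1/2)  [11 crossings, <D> = A^-1 + A^7, w = -1]
D2 (bracket A^-7 - A^-3 + A + A^9; 13 crossings at w = +5): V = -x^(3/2) - x^(7/2) + x^(9/2) - x^(11/2)
V(D3) = x^(-9/2) - x^(-5/2) - x^(-3/2) - x^(-1/2)  (w -5, c 11, <D> = A^-13 + A^-9 + A^-5 - A^3)
D4 (bracket A^-7 + A^-3 + A - A^9; 13 crossings at w = -3): V = x^(-9/2) - x^(-5/2) - x^(-3/2) - x^(-1/2)
V(D5) = x^(-9/2) - x^(-5/2) - x^(-3/2) - x^(-1/2)  (w -5, c 11, <D> = A^-13 + A^-9 + A^-5 - A^3)
note: 3 values of V(x) split the 5 diagrams


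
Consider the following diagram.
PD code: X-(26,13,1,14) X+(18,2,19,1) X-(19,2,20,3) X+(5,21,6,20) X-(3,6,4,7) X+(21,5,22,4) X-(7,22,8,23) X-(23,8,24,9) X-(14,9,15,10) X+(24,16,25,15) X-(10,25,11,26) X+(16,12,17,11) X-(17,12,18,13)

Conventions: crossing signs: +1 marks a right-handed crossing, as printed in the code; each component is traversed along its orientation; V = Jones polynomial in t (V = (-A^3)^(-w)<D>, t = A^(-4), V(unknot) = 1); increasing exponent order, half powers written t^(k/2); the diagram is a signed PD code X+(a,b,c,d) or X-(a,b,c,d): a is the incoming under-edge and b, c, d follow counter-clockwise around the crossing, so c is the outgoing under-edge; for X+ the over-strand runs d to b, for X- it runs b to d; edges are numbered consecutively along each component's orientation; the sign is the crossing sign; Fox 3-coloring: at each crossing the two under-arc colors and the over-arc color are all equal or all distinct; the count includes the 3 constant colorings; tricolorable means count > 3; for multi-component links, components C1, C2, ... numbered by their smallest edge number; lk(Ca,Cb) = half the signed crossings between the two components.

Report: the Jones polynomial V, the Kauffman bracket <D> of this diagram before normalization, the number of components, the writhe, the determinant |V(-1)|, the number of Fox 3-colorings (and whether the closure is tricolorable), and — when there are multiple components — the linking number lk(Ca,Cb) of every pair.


V(t) = t^-7 - 3t^-6 + 4t^-5 - 5t^-4 + 6t^-3 - 5t^-2 + 4t^-1 - 2 + t
bracket: -A^-13 + 2A^-9 - 4A^-5 + 5A^-1 - 6A^3 + 5A^7 - 4A^11 + 3A^15 - A^19, w = -3
1 component, writhe -3, over 13 crossings
det 31, colorings 3 of 3^13 — not tricolorable
observation: V spans 8 powers of t: at least 8 crossings in any diagram


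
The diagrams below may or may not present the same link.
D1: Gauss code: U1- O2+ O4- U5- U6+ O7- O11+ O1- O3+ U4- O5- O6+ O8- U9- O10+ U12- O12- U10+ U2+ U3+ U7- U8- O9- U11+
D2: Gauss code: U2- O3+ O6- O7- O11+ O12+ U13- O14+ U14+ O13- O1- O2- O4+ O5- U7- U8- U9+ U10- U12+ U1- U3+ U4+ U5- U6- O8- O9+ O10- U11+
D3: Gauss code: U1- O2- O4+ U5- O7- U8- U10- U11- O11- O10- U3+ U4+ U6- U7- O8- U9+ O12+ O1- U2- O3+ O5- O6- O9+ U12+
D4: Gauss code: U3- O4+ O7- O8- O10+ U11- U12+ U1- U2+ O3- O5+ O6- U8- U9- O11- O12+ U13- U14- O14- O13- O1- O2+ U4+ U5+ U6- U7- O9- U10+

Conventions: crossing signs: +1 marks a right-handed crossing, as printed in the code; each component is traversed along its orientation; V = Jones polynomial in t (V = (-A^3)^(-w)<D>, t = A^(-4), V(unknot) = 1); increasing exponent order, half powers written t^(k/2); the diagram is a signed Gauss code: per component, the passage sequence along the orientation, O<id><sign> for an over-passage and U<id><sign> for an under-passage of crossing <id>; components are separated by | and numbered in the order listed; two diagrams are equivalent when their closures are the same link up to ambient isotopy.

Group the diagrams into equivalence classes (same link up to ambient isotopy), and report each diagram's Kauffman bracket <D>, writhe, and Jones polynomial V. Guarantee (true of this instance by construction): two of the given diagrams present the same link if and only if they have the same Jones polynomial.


equivalence classes: {D1, D2, D3, D4}
D1 (bracket A^-6; 12 crossings at w = -2): V = 1
V(D2) = 1  [14 crossings, <D> = A^-6, w = -2]
V(D3) = 1  [12 crossings, <D> = A^-12, w = -4]
V(D4) = 1  [14 crossings, <D> = A^-12, w = -4]
key observation: one V(t) for all 4 diagrams — one class (guaranteed)


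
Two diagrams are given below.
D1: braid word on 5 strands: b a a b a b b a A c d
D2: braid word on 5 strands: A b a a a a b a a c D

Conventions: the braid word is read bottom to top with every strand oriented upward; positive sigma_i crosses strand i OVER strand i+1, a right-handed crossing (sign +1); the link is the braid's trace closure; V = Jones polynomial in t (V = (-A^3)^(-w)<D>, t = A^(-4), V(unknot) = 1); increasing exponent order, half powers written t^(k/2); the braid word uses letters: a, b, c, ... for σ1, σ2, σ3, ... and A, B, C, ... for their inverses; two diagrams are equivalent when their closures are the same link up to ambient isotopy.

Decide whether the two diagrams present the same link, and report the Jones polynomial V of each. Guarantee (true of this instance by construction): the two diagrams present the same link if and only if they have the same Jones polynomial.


same link: yes
V(D1) = -t^(5/2) - t^(9/2) + t^(11/2) - t^(13/2) + t^(15/2) - t^(17/2)  [11 crossings, <D> = A^-7 - A^-3 + A - A^5 + A^9 + A^17, w = +9]
D2 (bracket A^-13 - A^-9 + A^-5 - A^-1 + A^3 + A^11; 11 crossings at w = +7): V = -t^(5/2) - t^(9/2) + t^(11/2) - t^(13/2) + t^(15/2) - t^(17/2)
note: all 2 diagrams share one V(t), hence one class


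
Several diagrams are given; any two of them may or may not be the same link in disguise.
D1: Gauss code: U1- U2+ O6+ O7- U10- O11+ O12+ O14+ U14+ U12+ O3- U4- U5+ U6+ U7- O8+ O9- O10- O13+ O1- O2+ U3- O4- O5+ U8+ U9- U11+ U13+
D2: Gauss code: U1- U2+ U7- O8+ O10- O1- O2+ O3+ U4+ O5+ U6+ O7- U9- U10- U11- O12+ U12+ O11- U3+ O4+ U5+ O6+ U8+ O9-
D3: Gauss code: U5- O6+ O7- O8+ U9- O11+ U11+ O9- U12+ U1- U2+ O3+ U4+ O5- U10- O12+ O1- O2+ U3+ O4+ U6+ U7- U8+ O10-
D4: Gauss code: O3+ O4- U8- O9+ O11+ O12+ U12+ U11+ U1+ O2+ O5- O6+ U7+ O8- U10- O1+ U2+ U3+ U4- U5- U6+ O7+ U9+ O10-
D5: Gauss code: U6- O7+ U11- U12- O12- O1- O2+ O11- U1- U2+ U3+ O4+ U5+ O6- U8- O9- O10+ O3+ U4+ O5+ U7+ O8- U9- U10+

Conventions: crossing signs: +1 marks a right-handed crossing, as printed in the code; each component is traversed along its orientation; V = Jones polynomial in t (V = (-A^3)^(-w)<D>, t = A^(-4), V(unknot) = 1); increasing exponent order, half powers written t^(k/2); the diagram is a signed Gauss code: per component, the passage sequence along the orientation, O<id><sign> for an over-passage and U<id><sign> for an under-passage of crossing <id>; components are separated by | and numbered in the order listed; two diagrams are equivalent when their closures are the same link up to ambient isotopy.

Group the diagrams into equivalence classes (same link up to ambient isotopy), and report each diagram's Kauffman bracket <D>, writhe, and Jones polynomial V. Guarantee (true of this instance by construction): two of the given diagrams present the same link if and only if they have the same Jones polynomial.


equivalence classes: {D1} | {D2, D3, D4, D5}
D1 (bracket A^6; 14 crossings at w = +2): V = 1
V(D2) = t^-1 - 1 + 2t - 2t^2 + 2t^3 - 2t^4 + t^5  [12 crossings, <D> = A^-14 - 2A^-10 + 2A^-6 - 2A^-2 + 2A^2 - A^6 + A^10, w = +2]
V(D3) = t^-1 - 1 + 2t - 2t^2 + 2t^3 - 2t^4 + t^5  [12 crossings, <D> = A^-14 - 2A^-10 + 2A^-6 - 2A^-2 + 2A^2 - A^6 + A^10, w = +2]
D4 (bracket A^-8 - 2A^-4 + 2 - 2A^4 + 2A^8 - A^12 + A^16; 12 crossings at w = +4): V = t^-1 - 1 + 2t - 2t^2 + 2t^3 - 2t^4 + t^5
D5 (bracket A^-20 - 2A^-16 + 2A^-12 - 2A^-8 + 2A^-4 - 1 + A^4; 12 crossings at w = 0): V = t^-1 - 1 + 2t - 2t^2 + 2t^3 - 2t^4 + t^5
key observation: 2 classes among 5 diagrams; unequal V(t) rules out equality


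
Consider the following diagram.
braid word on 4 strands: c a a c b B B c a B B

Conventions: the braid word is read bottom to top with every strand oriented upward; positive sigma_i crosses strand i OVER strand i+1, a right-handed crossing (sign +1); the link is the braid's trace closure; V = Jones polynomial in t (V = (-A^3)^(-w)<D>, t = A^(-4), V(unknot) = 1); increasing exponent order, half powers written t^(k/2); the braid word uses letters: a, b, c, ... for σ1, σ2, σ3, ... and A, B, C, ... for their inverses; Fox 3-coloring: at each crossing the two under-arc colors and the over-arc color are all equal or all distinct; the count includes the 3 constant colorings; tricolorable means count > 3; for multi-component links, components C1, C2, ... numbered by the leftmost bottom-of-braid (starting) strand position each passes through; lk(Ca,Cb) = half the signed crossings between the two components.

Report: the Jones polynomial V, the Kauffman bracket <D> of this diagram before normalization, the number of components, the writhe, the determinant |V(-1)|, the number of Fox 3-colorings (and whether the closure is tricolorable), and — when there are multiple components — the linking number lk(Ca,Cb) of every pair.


V(t) = -t^-2 + 3t^-1 - 5 + 8t - 8t^2 + 9t^3 - 8t^4 + 5t^5 - 3t^6 + t^7
bracket: -A^-19 + 3A^-15 - 5A^-11 + 8A^-7 - 9A^-3 + 8A - 8A^5 + 5A^9 - 3A^13 + A^17, w = +3
1 component, writhe +3, over 11 crossings
det 51, colorings 9 of 3^11 — tricolorable
observation: |V(-1)| = 51: so tricolorable, since 3 divides 51


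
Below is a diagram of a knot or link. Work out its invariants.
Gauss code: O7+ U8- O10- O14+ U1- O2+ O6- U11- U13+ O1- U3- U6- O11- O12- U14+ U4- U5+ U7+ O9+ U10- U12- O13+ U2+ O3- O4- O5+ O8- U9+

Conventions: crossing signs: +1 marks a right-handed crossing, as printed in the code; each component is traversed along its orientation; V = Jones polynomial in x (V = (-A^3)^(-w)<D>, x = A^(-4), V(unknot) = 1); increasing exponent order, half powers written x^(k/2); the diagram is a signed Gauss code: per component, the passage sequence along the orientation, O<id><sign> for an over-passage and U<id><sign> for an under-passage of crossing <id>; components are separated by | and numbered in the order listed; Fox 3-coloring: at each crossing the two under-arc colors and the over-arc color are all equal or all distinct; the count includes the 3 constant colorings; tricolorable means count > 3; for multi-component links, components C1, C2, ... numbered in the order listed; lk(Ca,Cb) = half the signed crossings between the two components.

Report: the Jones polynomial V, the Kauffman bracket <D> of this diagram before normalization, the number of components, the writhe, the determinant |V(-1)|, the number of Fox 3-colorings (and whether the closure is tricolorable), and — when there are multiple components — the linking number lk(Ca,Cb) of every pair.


V(x) = -x^-7 + 2x^-6 - 2x^-5 + 3x^-4 - 3x^-3 + 3x^-2 - 3x^-1 + 2 - x + x^2
bracket: A^-14 - A^-10 + 2A^-6 - 3A^-2 + 3A^2 - 3A^6 + 3A^10 - 2A^14 + 2A^18 - A^22, w = -2
1 component, writhe -2, over 14 crossings
det 21, colorings 9 of 3^14 — tricolorable
observation: V spans 9 powers of x: at least 9 crossings in any diagram
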